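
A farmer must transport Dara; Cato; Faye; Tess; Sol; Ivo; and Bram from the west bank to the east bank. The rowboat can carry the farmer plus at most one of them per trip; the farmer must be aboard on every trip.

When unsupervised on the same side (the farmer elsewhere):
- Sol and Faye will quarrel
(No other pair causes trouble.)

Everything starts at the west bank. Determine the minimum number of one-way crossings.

Counting alone: the farmer can take at most 1 across per trip to the east bank, so moving all 7 needs at least 7 loaded trips out, with a return between consecutive ones — at least 13 crossings.
The plan below uses exactly 13 crossings, so it is optimal:
1. Farmer goes to the east bank with Faye.  [the west bank: Bram, Cato, Dara, Ivo, Sol, Tess | the east bank: Faye]
2. Farmer goes back to the west bank alone.  [the west bank: Bram, Cato, Dara, Ivo, Sol, Tess | the east bank: Faye]
3. Farmer goes to the east bank with Dara.  [the west bank: Bram, Cato, Ivo, Sol, Tess | the east bank: Dara, Faye]
4. Farmer goes back to the west bank alone.  [the west bank: Bram, Cato, Ivo, Sol, Tess | the east bank: Dara, Faye]
5. Farmer goes to the east bank with Cato.  [the west bank: Bram, Ivo, Sol, Tess | the east bank: Cato, Dara, Faye]
6. Farmer goes back to the west bank alone.  [the west bank: Bram, Ivo, Sol, Tess | the east bank: Cato, Dara, Faye]
7. Farmer goes to the east bank with Tess.  [the west bank: Bram, Ivo, Sol | the east bank: Cato, Dara, Faye, Tess]
8. Farmer goes back to the west bank alone.  [the west bank: Bram, Ivo, Sol | the east bank: Cato, Dara, Faye, Tess]
9. Farmer goes to the east bank with Ivo.  [the west bank: Bram, Sol | the east bank: Cato, Dara, Faye, Ivo, Tess]
10. Farmer goes back to the west bank alone.  [the west bank: Bram, Sol | the east bank: Cato, Dara, Faye, Ivo, Tess]
11. Farmer goes to the east bank with Bram.  [the west bank: Sol | the east bank: Bram, Cato, Dara, Faye, Ivo, Tess]
12. Farmer goes back to the west bank alone.  [the west bank: Sol | the east bank: Bram, Cato, Dara, Faye, Ivo, Tess]
13. Farmer goes to the east bank with Sol.  [the west bank: — | the east bank: Bram, Cato, Dara, Faye, Ivo, Sol, Tess]

13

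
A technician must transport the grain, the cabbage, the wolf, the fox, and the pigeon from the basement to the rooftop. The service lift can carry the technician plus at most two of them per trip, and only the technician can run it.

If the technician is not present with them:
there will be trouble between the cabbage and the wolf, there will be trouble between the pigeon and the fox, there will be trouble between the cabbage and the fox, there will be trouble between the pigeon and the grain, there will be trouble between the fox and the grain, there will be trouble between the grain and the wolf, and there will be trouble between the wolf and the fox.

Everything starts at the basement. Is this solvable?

Whatever the first load, the items left behind include a forbidden pair without the technician. No opening move is safe, so no plan exists.

No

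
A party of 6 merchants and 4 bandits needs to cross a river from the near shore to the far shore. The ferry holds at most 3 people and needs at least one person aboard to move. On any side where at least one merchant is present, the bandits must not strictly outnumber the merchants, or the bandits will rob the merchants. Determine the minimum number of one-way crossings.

9

Counting alone: each trip to the far shore takes at most 3 across and each return brings at least 1 back, so after t trips out (and t−1 returns) at most 3t − (t−1) of the 10 are across; that first reaches 10 at t = 5, so at least 9 crossings are needed.
The plan below uses exactly 9 crossings, so it is optimal:
1. 2 bandits → the far shore.  (the near shore: 6M 2B; the far shore: 0M 2B)
2. 1 bandit ← the near shore.  (the near shore: 6M 3B; the far shore: 0M 1B)
3. 3 bandits → the far shore.  (the near shore: 6M 0B; the far shore: 0M 4B)
4. 1 bandit ← the near shore.  (the near shore: 6M 1B; the far shore: 0M 3B)
5. 3 merchants → the far shore.  (the near shore: 3M 1B; the far shore: 3M 3B)
6. 1 bandit ← the near shore.  (the near shore: 3M 2B; the far shore: 3M 2B)
7. 1 merchant and 2 bandits → the far shore.  (the near shore: 2M 0B; the far shore: 4M 4B)
8. 1 bandit ← the near shore.  (the near shore: 2M 1B; the far shore: 4M 3B)
9. 2 merchants and 1 bandit → the far shore.  (the near shore: 0M 0B; the far shore: 6M 4B)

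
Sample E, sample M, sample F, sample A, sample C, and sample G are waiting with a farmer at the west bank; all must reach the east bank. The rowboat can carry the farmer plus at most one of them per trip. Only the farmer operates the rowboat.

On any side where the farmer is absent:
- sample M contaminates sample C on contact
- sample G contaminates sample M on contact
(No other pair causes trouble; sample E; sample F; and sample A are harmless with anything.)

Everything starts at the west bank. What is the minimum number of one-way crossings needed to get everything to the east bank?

Counting alone: the farmer can take at most 1 across per trip to the east bank, so moving all 6 needs at least 6 loaded trips out, with a return between consecutive ones — at least 11 crossings.
The safety rule pushes this higher. Following every safe sequence of crossings, the most of the 6 that can be at the east bank as the rowboat arrives there on crossing 11 is 5 — never all 6.
So no plan with fewer than 13 crossings exists, and this one achieves 13:
1. Farmer goes to the east bank with sample M.  [the west bank: sample A, sample C, sample E, sample F, sample G | the east bank: sample M]
2. Farmer goes back to the west bank alone.  [the west bank: sample A, sample C, sample E, sample F, sample G | the east bank: sample M]
3. Farmer goes to the east bank with sample E.  [the west bank: sample A, sample C, sample F, sample G | the east bank: sample E, sample M]
4. Farmer goes back to the west bank alone.  [the west bank: sample A, sample C, sample F, sample G | the east bank: sample E, sample M]
5. Farmer goes to the east bank with sample F.  [the west bank: sample A, sample C, sample G | the east bank: sample E, sample F, sample M]
6. Farmer goes back to the west bank alone.  [the west bank: sample A, sample C, sample G | the east bank: sample E, sample F, sample M]
7. Farmer goes to the east bank with sample A.  [the west bank: sample C, sample G | the east bank: sample A, sample E, sample F, sample M]
8. Farmer goes back to the west bank alone.  [the west bank: sample C, sample G | the east bank: sample A, sample E, sample F, sample M]
9. Farmer goes to the east bank with sample C.  [the west bank: sample G | the east bank: sample A, sample C, sample E, sample F, sample M]
10. Farmer goes back to the west bank with sample M.  [the west bank: sample G, sample M | the east bank: sample A, sample C, sample E, sample F]
11. Farmer goes to the east bank with sample G.  [the west bank: sample M | the east bank: sample A, sample C, sample E, sample F, sample G]
12. Farmer goes back to the west bank alone.  [the west bank: sample M | the east bank: sample A, sample C, sample E, sample F, sample G]
13. Farmer goes to the east bank with sample M.  [the west bank: — | the east bank: sample A, sample C, sample E, sample F, sample G, sample M]

13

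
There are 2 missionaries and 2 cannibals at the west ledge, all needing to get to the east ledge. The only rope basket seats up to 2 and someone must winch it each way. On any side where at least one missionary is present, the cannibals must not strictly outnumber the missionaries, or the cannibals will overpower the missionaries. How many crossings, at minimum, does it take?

5

Counting alone: each trip to the east ledge takes at most 2 across and each return brings at least 1 back, so after t trips out (and t−1 returns) at most 2t − (t−1) of the 4 are across; that first reaches 4 at t = 3, so at least 5 crossings are needed.
The plan below uses exactly 5 crossings, so it is optimal:
1. 2 cannibals → the east ledge.  (the west ledge: 2M 0C; the east ledge: 0M 2C)
2. 1 cannibal ← the west ledge.  (the west ledge: 2M 1C; the east ledge: 0M 1C)
3. 2 missionaries → the east ledge.  (the west ledge: 0M 1C; the east ledge: 2M 1C)
4. 1 cannibal ← the west ledge.  (the west ledge: 0M 2C; the east ledge: 2M 0C)
5. 2 cannibals → the east ledge.  (the west ledge: 0M 0C; the east ledge: 2M 2C)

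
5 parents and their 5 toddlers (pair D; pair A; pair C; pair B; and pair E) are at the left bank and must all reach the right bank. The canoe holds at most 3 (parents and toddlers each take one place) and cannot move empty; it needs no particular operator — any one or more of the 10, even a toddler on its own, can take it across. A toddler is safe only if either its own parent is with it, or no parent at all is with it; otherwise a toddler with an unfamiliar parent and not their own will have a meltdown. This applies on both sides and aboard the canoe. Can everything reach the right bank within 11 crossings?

Yes

Yes — this plan uses 11 crossings (≤ 11):
1. parent D and toddler D cross → the right bank.
2. parent D crosses ← the left bank.
3. toddler A, toddler B, and toddler C cross → the right bank.
4. toddler D crosses ← the left bank.
5. parent A, parent B, and parent C cross → the right bank.
6. parent A and toddler A cross ← the left bank.
7. parent A, parent D, and parent E cross → the right bank.
8. toddler C crosses ← the left bank.
9. toddler A and toddler D cross → the right bank.
10. toddler D crosses ← the left bank.
11. toddler C, toddler D, and toddler E cross → the right bank.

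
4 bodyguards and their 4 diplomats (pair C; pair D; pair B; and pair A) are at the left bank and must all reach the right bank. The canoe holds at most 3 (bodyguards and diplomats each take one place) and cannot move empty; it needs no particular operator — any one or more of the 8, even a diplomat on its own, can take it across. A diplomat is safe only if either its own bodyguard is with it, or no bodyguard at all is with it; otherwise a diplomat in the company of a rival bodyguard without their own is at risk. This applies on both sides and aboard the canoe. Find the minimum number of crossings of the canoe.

9

Counting alone: each trip to the right bank takes at most 3 across and each return brings at least 1 back, so after t trips out (and t−1 returns) at most 3t − (t−1) of the 8 are across; that first reaches 8 at t = 4, so at least 7 crossings are needed.
The safety rule pushes this higher. Following every safe sequence of crossings, the most of the 8 that can be at the right bank as the canoe arrives there on crossing 7 is 7 — never all 8.
So no plan with fewer than 9 crossings exists, and this one achieves 9:
1. bodyguard C and diplomat C cross → the right bank.
2. bodyguard C crosses ← the left bank.
3. bodyguard C, bodyguard D, and diplomat D cross → the right bank.
4. bodyguard C and diplomat C cross ← the left bank.
5. bodyguard A, bodyguard B, and bodyguard C cross → the right bank.
6. diplomat D crosses ← the left bank.
7. diplomat C and diplomat D cross → the right bank.
8. diplomat C crosses ← the left bank.
9. diplomat A, diplomat B, and diplomat C cross → the right bank.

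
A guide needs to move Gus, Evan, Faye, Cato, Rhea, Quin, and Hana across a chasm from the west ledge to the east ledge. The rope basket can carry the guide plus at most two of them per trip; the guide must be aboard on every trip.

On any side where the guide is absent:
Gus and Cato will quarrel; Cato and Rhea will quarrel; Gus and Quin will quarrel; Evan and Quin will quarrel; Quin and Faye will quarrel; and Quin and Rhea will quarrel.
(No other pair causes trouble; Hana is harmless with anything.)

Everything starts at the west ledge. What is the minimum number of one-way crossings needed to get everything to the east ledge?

9

Counting alone: the guide can take at most 2 across per trip to the east ledge, so moving all 7 needs at least 4 loaded trips out, with a return between consecutive ones — at least 7 crossings.
The safety rule pushes this higher. Following every safe sequence of crossings, the most of the 7 that can be at the east ledge as the rope basket arrives there on crossing 7 is 6 — never all 7.
So no plan with fewer than 9 crossings exists, and this one achieves 9:
1. Guide goes to the east ledge with Cato and Quin.
2. Guide goes back to the west ledge alone.
3. Guide goes to the east ledge with Hana.
4. Guide goes back to the west ledge alone.
5. Guide goes to the east ledge with Evan and Gus.
6. Guide goes back to the west ledge with Cato and Quin.
7. Guide goes to the east ledge with Faye and Rhea.
8. Guide goes back to the west ledge alone.
9. Guide goes to the east ledge with Cato and Quin.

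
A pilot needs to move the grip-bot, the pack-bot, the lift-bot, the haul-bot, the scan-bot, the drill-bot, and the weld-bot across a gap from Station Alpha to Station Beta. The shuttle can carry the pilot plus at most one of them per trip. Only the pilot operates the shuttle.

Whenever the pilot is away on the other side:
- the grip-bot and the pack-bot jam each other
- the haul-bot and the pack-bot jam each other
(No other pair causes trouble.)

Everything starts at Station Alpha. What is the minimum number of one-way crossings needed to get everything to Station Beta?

15

Counting alone: the pilot can take at most 1 across per trip to Station Beta, so moving all 7 needs at least 7 loaded trips out, with a return between consecutive ones — at least 13 crossings.
The safety rule pushes this higher. Following every safe sequence of crossings, the most of the 7 that can be at Station Beta as the shuttle arrives there on crossing 13 is 6 — never all 7.
So no plan with fewer than 15 crossings exists, and this one achieves 15:
1. Pilot goes to Station Beta with the pack-bot.  [Station Alpha: the drill-bot, the grip-bot, the haul-bot, the lift-bot, the scan-bot, the weld-bot | Station Beta: the pack-bot]
2. Pilot goes back to Station Alpha alone.  [Station Alpha: the drill-bot, the grip-bot, the haul-bot, the lift-bot, the scan-bot, the weld-bot | Station Beta: the pack-bot]
3. Pilot goes to Station Beta with the grip-bot.  [Station Alpha: the drill-bot, the haul-bot, the lift-bot, the scan-bot, the weld-bot | Station Beta: the grip-bot, the pack-bot]
4. Pilot goes back to Station Alpha with the pack-bot.  [Station Alpha: the drill-bot, the haul-bot, the lift-bot, the pack-bot, the scan-bot, the weld-bot | Station Beta: the grip-bot]
5. Pilot goes to Station Beta with the haul-bot.  [Station Alpha: the drill-bot, the lift-bot, the pack-bot, the scan-bot, the weld-bot | Station Beta: the grip-bot, the haul-bot]
6. Pilot goes back to Station Alpha alone.  [Station Alpha: the drill-bot, the lift-bot, the pack-bot, the scan-bot, the weld-bot | Station Beta: the grip-bot, the haul-bot]
7. Pilot goes to Station Beta with the lift-bot.  [Station Alpha: the drill-bot, the pack-bot, the scan-bot, the weld-bot | Station Beta: the grip-bot, the haul-bot, the lift-bot]
8. Pilot goes back to Station Alpha alone.  [Station Alpha: the drill-bot, the pack-bot, the scan-bot, the weld-bot | Station Beta: the grip-bot, the haul-bot, the lift-bot]
9. Pilot goes to Station Beta with the scan-bot.  [Station Alpha: the drill-bot, the pack-bot, the weld-bot | Station Beta: the grip-bot, the haul-bot, the lift-bot, the scan-bot]
10. Pilot goes back to Station Alpha alone.  [Station Alpha: the drill-bot, the pack-bot, the weld-bot | Station Beta: the grip-bot, the haul-bot, the lift-bot, the scan-bot]
11. Pilot goes to Station Beta with the drill-bot.  [Station Alpha: the pack-bot, the weld-bot | Station Beta: the drill-bot, the grip-bot, the haul-bot, the lift-bot, the scan-bot]
12. Pilot goes back to Station Alpha alone.  [Station Alpha: the pack-bot, the weld-bot | Station Beta: the drill-bot, the grip-bot, the haul-bot, the lift-bot, the scan-bot]
13. Pilot goes to Station Beta with the weld-bot.  [Station Alpha: the pack-bot | Station Beta: the drill-bot, the grip-bot, the haul-bot, the lift-bot, the scan-bot, the weld-bot]
14. Pilot goes back to Station Alpha alone.  [Station Alpha: the pack-bot | Station Beta: the drill-bot, the grip-bot, the haul-bot, the lift-bot, the scan-bot, the weld-bot]
15. Pilot goes to Station Beta with the pack-bot.  [Station Alpha: — | Station Beta: the drill-bot, the grip-bot, the haul-bot, the lift-bot, the pack-bot, the scan-bot, the weld-bot]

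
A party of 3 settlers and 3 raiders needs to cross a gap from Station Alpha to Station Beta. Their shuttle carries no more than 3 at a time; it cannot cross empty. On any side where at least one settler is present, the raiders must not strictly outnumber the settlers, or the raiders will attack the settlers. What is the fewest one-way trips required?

Counting alone: each trip to Station Beta takes at most 3 across and each return brings at least 1 back, so after t trips out (and t−1 returns) at most 3t − (t−1) of the 6 are across; that first reaches 6 at t = 3, so at least 5 crossings are needed.
The plan below uses exactly 5 crossings, so it is optimal:
1. 2 raiders → Station Beta.  (Station Alpha: 3S 1R; Station Beta: 0S 2R)
2. 1 raider ← Station Alpha.  (Station Alpha: 3S 2R; Station Beta: 0S 1R)
3. 3 settlers → Station Beta.  (Station Alpha: 0S 2R; Station Beta: 3S 1R)
4. 1 raider ← Station Alpha.  (Station Alpha: 0S 3R; Station Beta: 3S 0R)
5. 3 raiders → Station Beta.  (Station Alpha: 0S 0R; Station Beta: 3S 3R)

5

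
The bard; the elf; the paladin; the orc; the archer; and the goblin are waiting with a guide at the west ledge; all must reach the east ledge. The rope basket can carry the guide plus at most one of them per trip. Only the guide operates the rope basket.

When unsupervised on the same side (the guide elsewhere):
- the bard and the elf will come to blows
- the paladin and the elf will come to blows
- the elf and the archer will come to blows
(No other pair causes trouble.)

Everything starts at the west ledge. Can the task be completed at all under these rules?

Following every safe sequence of crossings from the start, the most of the 6 that can be at the east ledge as the rope basket arrives there on crossings 1, 3, 5, 7 is 1, 2, 3, 4 respectively; the best ever achieved is 4 of 6.
From crossing 9 on, no configuration arises that was not already reachable earlier: only 36 distinct safe configurations (who is on which side, and where the rope basket is) can ever be reached, none of them has everyone across, and every continuation just revisits them. So no valid plan exists.

No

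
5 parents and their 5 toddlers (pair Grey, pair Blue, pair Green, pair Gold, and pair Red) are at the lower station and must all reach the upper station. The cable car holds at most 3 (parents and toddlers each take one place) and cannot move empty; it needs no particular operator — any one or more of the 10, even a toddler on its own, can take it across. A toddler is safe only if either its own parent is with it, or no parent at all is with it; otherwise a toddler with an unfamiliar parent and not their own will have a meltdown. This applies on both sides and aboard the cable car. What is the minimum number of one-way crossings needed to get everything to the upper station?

11

Counting alone: each trip to the upper station takes at most 3 across and each return brings at least 1 back, so after t trips out (and t−1 returns) at most 3t − (t−1) of the 10 are across; that first reaches 10 at t = 5, so at least 9 crossings are needed.
The safety rule pushes this higher. Following every safe sequence of crossings, the most of the 10 that can be at the upper station as the cable car arrives there on crossing 9 is 9 — never all 10.
So no plan with fewer than 11 crossings exists, and this one achieves 11:
1. parent Grey and toddler Grey cross → the upper station.
2. parent Grey crosses ← the lower station.
3. toddler Blue, toddler Gold, and toddler Green cross → the upper station.
4. toddler Grey crosses ← the lower station.
5. parent Blue, parent Gold, and parent Green cross → the upper station.
6. parent Blue and toddler Blue cross ← the lower station.
7. parent Blue, parent Grey, and parent Red cross → the upper station.
8. toddler Green crosses ← the lower station.
9. toddler Blue and toddler Grey cross → the upper station.
10. toddler Grey crosses ← the lower station.
11. toddler Green, toddler Grey, and toddler Red cross → the upper station.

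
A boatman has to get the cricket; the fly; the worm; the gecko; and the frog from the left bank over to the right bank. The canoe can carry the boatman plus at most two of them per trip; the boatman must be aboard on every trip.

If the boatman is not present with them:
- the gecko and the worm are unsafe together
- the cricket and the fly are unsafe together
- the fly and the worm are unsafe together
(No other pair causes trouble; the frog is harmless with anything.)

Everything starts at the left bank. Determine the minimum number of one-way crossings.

Counting alone: the boatman can take at most 2 across per trip to the right bank, so moving all 5 needs at least 3 loaded trips out, with a return between consecutive ones — at least 5 crossings.
The plan below uses exactly 5 crossings, so it is optimal:
1. Boatman goes to the right bank with the cricket and the worm.  [the left bank: the fly, the frog, the gecko | the right bank: the cricket, the worm]
2. Boatman goes back to the left bank alone.  [the left bank: the fly, the frog, the gecko | the right bank: the cricket, the worm]
3. Boatman goes to the right bank with the frog.  [the left bank: the fly, the gecko | the right bank: the cricket, the frog, the worm]
4. Boatman goes back to the left bank alone.  [the left bank: the fly, the gecko | the right bank: the cricket, the frog, the worm]
5. Boatman goes to the right bank with the fly and the gecko.  [the left bank: — | the right bank: the cricket, the fly, the frog, the gecko, the worm]

5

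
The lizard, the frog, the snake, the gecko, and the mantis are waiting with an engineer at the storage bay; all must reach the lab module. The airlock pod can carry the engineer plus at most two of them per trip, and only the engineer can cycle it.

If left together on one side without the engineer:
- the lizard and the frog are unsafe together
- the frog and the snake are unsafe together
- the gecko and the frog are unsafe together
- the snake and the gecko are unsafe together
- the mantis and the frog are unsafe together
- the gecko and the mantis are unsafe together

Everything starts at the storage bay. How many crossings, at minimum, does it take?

Counting alone: the engineer can take at most 2 across per trip to the lab module, so moving all 5 needs at least 3 loaded trips out, with a return between consecutive ones — at least 5 crossings.
The safety rule pushes this higher. Following every safe sequence of crossings, the most of the 5 that can be at the lab module as the airlock pod arrives there on crossing 5 is 4 — never all 5.
So no plan with fewer than 7 crossings exists, and this one achieves 7:
1. Engineer goes to the lab module with the frog and the gecko.
2. Engineer goes back to the storage bay with the frog.
3. Engineer goes to the lab module with the frog and the lizard.
4. Engineer goes back to the storage bay with the frog.
5. Engineer goes to the lab module with the mantis and the snake.
6. Engineer goes back to the storage bay with the gecko.
7. Engineer goes to the lab module with the frog and the gecko.

7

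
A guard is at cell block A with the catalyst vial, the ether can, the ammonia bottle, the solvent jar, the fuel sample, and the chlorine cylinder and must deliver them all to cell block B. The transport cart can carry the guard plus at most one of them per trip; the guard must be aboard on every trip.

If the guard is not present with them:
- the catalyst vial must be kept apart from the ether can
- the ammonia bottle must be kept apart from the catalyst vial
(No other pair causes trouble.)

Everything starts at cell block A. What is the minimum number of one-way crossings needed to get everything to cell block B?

Counting alone: the guard can take at most 1 across per trip to cell block B, so moving all 6 needs at least 6 loaded trips out, with a return between consecutive ones — at least 11 crossings.
The safety rule pushes this higher. Following every safe sequence of crossings, the most of the 6 that can be at cell block B as the transport cart arrives there on crossing 11 is 5 — never all 6.
So no plan with fewer than 13 crossings exists, and this one achieves 13:
1. Guard goes to cell block B with the catalyst vial.  [cell block A: the ammonia bottle, the chlorine cylinder, the ether can, the fuel sample, the solvent jar | cell block B: the catalyst vial]
2. Guard goes back to cell block A alone.  [cell block A: the ammonia bottle, the chlorine cylinder, the ether can, the fuel sample, the solvent jar | cell block B: the catalyst vial]
3. Guard goes to cell block B with the ether can.  [cell block A: the ammonia bottle, the chlorine cylinder, the fuel sample, the solvent jar | cell block B: the catalyst vial, the ether can]
4. Guard goes back to cell block A with the catalyst vial.  [cell block A: the ammonia bottle, the catalyst vial, the chlorine cylinder, the fuel sample, the solvent jar | cell block B: the ether can]
5. Guard goes to cell block B with the ammonia bottle.  [cell block A: the catalyst vial, the chlorine cylinder, the fuel sample, the solvent jar | cell block B: the ammonia bottle, the ether can]
6. Guard goes back to cell block A alone.  [cell block A: the catalyst vial, the chlorine cylinder, the fuel sample, the solvent jar | cell block B: the ammonia bottle, the ether can]
7. Guard goes to cell block B with the solvent jar.  [cell block A: the catalyst vial, the chlorine cylinder, the fuel sample | cell block B: the ammonia bottle, the ether can, the solvent jar]
8. Guard goes back to cell block A alone.  [cell block A: the catalyst vial, the chlorine cylinder, the fuel sample | cell block B: the ammonia bottle, the ether can, the solvent jar]
9. Guard goes to cell block B with the fuel sample.  [cell block A: the catalyst vial, the chlorine cylinder | cell block B: the ammonia bottle, the ether can, the fuel sample, the solvent jar]
10. Guard goes back to cell block A alone.  [cell block A: the catalyst vial, the chlorine cylinder | cell block B: the ammonia bottle, the ether can, the fuel sample, the solvent jar]
11. Guard goes to cell block B with the chlorine cylinder.  [cell block A: the catalyst vial | cell block B: the ammonia bottle, the chlorine cylinder, the ether can, the fuel sample, the solvent jar]
12. Guard goes back to cell block A alone.  [cell block A: the catalyst vial | cell block B: the ammonia bottle, the chlorine cylinder, the ether can, the fuel sample, the solvent jar]
13. Guard goes to cell block B with the catalyst vial.  [cell block A: — | cell block B: the ammonia bottle, the catalyst vial, the chlorine cylinder, the ether can, the fuel sample, the solvent jar]

13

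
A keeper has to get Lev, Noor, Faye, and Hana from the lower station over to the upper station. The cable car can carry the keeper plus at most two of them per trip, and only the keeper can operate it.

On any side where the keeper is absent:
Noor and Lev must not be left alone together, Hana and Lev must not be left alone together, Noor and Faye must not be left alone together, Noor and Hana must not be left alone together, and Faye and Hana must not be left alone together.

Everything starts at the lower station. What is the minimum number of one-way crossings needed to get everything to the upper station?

Counting alone: the keeper can take at most 2 across per trip to the upper station, so moving all 4 needs at least 2 loaded trips out, with a return between consecutive ones — at least 3 crossings.
The safety rule pushes this higher. Following every safe sequence of crossings, the most of the 4 that can be at the upper station as the cable car arrives there on crossing 3 is 3 — never all 4.
So no plan with fewer than 5 crossings exists, and this one achieves 5:
1. Keeper goes to the upper station with Hana and Noor.
2. Keeper goes back to the lower station with Noor.
3. Keeper goes to the upper station with Faye and Lev.
4. Keeper goes back to the lower station with Hana.
5. Keeper goes to the upper station with Hana and Noor.

5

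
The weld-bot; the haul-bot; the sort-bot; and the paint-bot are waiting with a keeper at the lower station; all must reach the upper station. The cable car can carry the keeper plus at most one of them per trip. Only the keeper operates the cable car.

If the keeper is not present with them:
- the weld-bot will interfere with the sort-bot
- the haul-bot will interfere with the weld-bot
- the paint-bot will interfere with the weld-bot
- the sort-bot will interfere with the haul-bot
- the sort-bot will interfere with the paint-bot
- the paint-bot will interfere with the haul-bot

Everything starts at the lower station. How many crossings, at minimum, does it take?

Whatever the first load, the items left behind include a forbidden pair without the keeper. No opening move is safe, so no plan exists.

impossible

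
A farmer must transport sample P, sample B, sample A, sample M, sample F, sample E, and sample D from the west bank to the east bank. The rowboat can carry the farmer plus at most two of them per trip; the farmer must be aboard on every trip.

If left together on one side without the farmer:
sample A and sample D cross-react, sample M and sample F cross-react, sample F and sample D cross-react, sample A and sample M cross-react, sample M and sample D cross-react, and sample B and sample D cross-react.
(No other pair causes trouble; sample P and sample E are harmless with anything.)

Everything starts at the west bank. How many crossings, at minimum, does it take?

11

Counting alone: the farmer can take at most 2 across per trip to the east bank, so moving all 7 needs at least 4 loaded trips out, with a return between consecutive ones — at least 7 crossings.
The safety rule pushes this higher. Following every safe sequence of crossings, the most of the 7 that can be at the east bank as the rowboat arrives there on crossings 7, 9 is 5, 6 respectively — never all 7.
So no plan with fewer than 11 crossings exists, and this one achieves 11:
1. Farmer goes to the east bank with sample D and sample M.  [the west bank: sample A, sample B, sample E, sample F, sample P | the east bank: sample D, sample M]
2. Farmer goes back to the west bank with sample M.  [the west bank: sample A, sample B, sample E, sample F, sample M, sample P | the east bank: sample D]
3. Farmer goes to the east bank with sample M and sample P.  [the west bank: sample A, sample B, sample E, sample F | the east bank: sample D, sample M, sample P]
4. Farmer goes back to the west bank with sample M.  [the west bank: sample A, sample B, sample E, sample F, sample M | the east bank: sample D, sample P]
5. Farmer goes to the east bank with sample B and sample M.  [the west bank: sample A, sample E, sample F | the east bank: sample B, sample D, sample M, sample P]
6. Farmer goes back to the west bank with sample D.  [the west bank: sample A, sample D, sample E, sample F | the east bank: sample B, sample M, sample P]
7. Farmer goes to the east bank with sample A and sample F.  [the west bank: sample D, sample E | the east bank: sample A, sample B, sample F, sample M, sample P]
8. Farmer goes back to the west bank with sample M.  [the west bank: sample D, sample E, sample M | the east bank: sample A, sample B, sample F, sample P]
9. Farmer goes to the east bank with sample E and sample M.  [the west bank: sample D | the east bank: sample A, sample B, sample E, sample F, sample M, sample P]
10. Farmer goes back to the west bank with sample M.  [the west bank: sample D, sample M | the east bank: sample A, sample B, sample E, sample F, sample P]
11. Farmer goes to the east bank with sample D and sample M.  [the west bank: — | the east bank: sample A, sample B, sample D, sample E, sample F, sample M, sample P]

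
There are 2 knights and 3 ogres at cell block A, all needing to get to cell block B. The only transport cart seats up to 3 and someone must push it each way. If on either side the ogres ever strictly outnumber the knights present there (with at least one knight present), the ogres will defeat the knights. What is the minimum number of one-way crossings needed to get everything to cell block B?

impossible

The ogres already outnumber the knights at cell block A before anyone moves, so the starting position itself is disallowed.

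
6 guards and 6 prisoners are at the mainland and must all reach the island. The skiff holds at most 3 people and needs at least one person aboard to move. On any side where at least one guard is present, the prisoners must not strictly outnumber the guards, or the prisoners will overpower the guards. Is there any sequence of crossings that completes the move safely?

Following every safe sequence of crossings from the start, the most of the 12 that can be at the island as the skiff arrives there on crossings 1, 3, 5 is 3, 5, 6 respectively; the best ever achieved is 6 of 12.
From crossing 7 on, no configuration arises that was not already reachable earlier: only 17 distinct safe configurations (who is on which side, and where the skiff is) can ever be reached, none of them has everyone across, and every continuation just revisits them. They are: 0 guards + 0 prisoners across (skiff back at the start); 0 guards + 1 prisoner across (skiff there); 0 guards + 1 prisoner across (skiff back at the start); 0 guards + 2 prisoners across (skiff there); 0 guards + 2 prisoners across (skiff back at the start); 0 guards + 3 prisoners across (skiff there); 0 guards + 3 prisoners across (skiff back at the start); 0 guards + 4 prisoners across (skiff there); 0 guards + 4 prisoners across (skiff back at the start); 0 guards + 5 prisoners across (skiff there); 0 guards + 5 prisoners across (skiff back at the start); 0 guards + 6 prisoners across (skiff there); 1 guard + 1 prisoner across (skiff there); 1 guard + 1 prisoner across (skiff back at the start); 2 guards + 2 prisoners across (skiff there); 2 guards + 2 prisoners across (skiff back at the start); 3 guards + 3 prisoners across (skiff there). So no valid plan exists.

No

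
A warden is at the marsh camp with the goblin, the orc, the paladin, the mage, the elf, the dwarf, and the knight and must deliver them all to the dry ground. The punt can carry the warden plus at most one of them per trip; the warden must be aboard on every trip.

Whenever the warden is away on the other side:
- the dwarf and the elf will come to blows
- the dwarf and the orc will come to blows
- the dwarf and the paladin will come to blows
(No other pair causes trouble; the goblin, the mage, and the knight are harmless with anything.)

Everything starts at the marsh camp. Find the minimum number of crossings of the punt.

Following every safe sequence of crossings from the start, the most of the 7 that can be at the dry ground as the punt arrives there on crossings 1, 3, 5, 7, 9 is 1, 2, 3, 4, 5 respectively; the best ever achieved is 5 of 7.
From crossing 11 on, no configuration arises that was not already reachable earlier: only 72 distinct safe configurations (who is on which side, and where the punt is) can ever be reached, none of them has everyone across, and every continuation just revisits them. So no valid plan exists.

impossible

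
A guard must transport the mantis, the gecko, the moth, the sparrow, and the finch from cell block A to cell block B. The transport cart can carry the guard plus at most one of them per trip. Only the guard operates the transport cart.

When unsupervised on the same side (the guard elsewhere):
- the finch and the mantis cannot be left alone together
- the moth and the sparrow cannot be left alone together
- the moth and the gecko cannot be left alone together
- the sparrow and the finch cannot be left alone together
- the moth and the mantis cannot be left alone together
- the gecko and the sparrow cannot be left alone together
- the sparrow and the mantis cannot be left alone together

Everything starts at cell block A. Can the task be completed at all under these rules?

Whatever the first load, the items left behind include a forbidden pair without the guard. No opening move is safe, so no plan exists.

No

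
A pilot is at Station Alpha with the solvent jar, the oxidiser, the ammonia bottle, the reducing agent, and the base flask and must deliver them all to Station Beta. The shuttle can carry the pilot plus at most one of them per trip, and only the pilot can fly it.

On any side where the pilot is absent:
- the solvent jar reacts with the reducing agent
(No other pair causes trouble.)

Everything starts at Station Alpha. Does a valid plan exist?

Yes

1. Pilot goes to Station Beta with the solvent jar.
2. Pilot goes back to Station Alpha alone.
3. Pilot goes to Station Beta with the oxidiser.
4. Pilot goes back to Station Alpha alone.
5. Pilot goes to Station Beta with the ammonia bottle.
6. Pilot goes back to Station Alpha alone.
7. Pilot goes to Station Beta with the base flask.
8. Pilot goes back to Station Alpha alone.
9. Pilot goes to Station Beta with the reducing agent.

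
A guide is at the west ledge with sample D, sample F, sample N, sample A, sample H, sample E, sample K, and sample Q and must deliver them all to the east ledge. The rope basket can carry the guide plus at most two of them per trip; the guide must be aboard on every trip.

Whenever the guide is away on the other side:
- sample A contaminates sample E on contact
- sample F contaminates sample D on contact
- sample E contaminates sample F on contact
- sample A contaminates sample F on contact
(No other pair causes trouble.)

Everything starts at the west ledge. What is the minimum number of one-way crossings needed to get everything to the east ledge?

Counting alone: the guide can take at most 2 across per trip to the east ledge, so moving all 8 needs at least 4 loaded trips out, with a return between consecutive ones — at least 7 crossings.
The safety rule pushes this higher. Following every safe sequence of crossings, the most of the 8 that can be at the east ledge as the rope basket arrives there on crossings 7, 9, 11 is 5, 6, 7 respectively — never all 8.
So no plan with fewer than 13 crossings exists, and this one achieves 13:
1. Guide goes to the east ledge with sample A and sample F.  [the west ledge: sample D, sample E, sample H, sample K, sample N, sample Q | the east ledge: sample A, sample F]
2. Guide goes back to the west ledge with sample F.  [the west ledge: sample D, sample E, sample F, sample H, sample K, sample N, sample Q | the east ledge: sample A]
3. Guide goes to the east ledge with sample D and sample F.  [the west ledge: sample E, sample H, sample K, sample N, sample Q | the east ledge: sample A, sample D, sample F]
4. Guide goes back to the west ledge with sample F.  [the west ledge: sample E, sample F, sample H, sample K, sample N, sample Q | the east ledge: sample A, sample D]
5. Guide goes to the east ledge with sample F and sample N.  [the west ledge: sample E, sample H, sample K, sample Q | the east ledge: sample A, sample D, sample F, sample N]
6. Guide goes back to the west ledge with sample F.  [the west ledge: sample E, sample F, sample H, sample K, sample Q | the east ledge: sample A, sample D, sample N]
7. Guide goes to the east ledge with sample F and sample H.  [the west ledge: sample E, sample K, sample Q | the east ledge: sample A, sample D, sample F, sample H, sample N]
8. Guide goes back to the west ledge with sample F.  [the west ledge: sample E, sample F, sample K, sample Q | the east ledge: sample A, sample D, sample H, sample N]
9. Guide goes to the east ledge with sample F and sample K.  [the west ledge: sample E, sample Q | the east ledge: sample A, sample D, sample F, sample H, sample K, sample N]
10. Guide goes back to the west ledge with sample F.  [the west ledge: sample E, sample F, sample Q | the east ledge: sample A, sample D, sample H, sample K, sample N]
11. Guide goes to the east ledge with sample F and sample Q.  [the west ledge: sample E | the east ledge: sample A, sample D, sample F, sample H, sample K, sample N, sample Q]
12. Guide goes back to the west ledge with sample F.  [the west ledge: sample E, sample F | the east ledge: sample A, sample D, sample H, sample K, sample N, sample Q]
13. Guide goes to the east ledge with sample E and sample F.  [the west ledge: — | the east ledge: sample A, sample D, sample E, sample F, sample H, sample K, sample N, sample Q]

13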